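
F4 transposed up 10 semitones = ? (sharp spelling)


Let's work it out.
F4: chromatic position 5 in octave 4 → absolute = 4×12 + 5 = 53
Transpose up 10: 53 + 10 = 63
63 = 5×12 + 3 → D# in octave 5
Result = D#5


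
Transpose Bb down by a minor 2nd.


Reasoning:
minor 2nd: 2 letter names, 1 semitones
Letter: B - 1 → A
Pitch: Bb - 1 semitones, spelled as an A → A
= A


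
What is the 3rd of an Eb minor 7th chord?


Working:
Minor 7th chord = root + minor 3rd + perfect 5th + minor 7th
Seventh chords stack in thirds, so the letter names are E-G-B-D
Root: Eb
Minor 3rd above Eb: Gb
Perfect 5th above Eb: Bb
Minor 7th above Eb: Db
The 3rd = Gb


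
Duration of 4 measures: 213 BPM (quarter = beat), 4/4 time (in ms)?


Working:
Quarter-note beat duration = 60000 / 213 ms
Beats per measure (4/4) = 4
One measure = 4 × 60000 / 213 = 240000 / 213 ms
4 measures = 4 × 240000 / 213 = 960000 / 213
= 4507.0 ms


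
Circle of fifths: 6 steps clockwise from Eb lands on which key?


Let's work it out.
Each clockwise step on the circle of fifths moves up a perfect 5th
From Eb: Eb → Bb → F → C → G → D → A
= A


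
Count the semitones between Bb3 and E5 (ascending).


Let's work it out.
Absolute semitone position = octave×12 + chromatic position
Bb3: 3×12 + 10 = 46
E5: 5×12 + 4 = 64
Difference = 64 - 46 = 18
= 18 semitones


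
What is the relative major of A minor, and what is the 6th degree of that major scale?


Working:
The relative major shares the key signature and is a minor 3rd above the minor tonic
A minor 3rd above A is C
→ relative major of A minor is C major
C major scale: C D E F G A B
= C major; 6th degree = A


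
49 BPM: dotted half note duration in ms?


Let's work it out.
One quarter-note beat = 60000 / BPM = 60000 / 49 ms
Dotted half note = 3 × quarter note
Duration = 3 × 60000 / 49 = 180000 / 49
= 3673.5 ms


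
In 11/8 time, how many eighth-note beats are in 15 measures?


Time signature 11/8: the bottom number 8 means the eighth note gets one count
The top number 11 means 11 eighth-note beats per measure
Total = 11 × 15 measures
= 165 eighth-note beats


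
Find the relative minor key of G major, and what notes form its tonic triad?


The relative minor shares the major's key signature and starts on its 6th degree
6th degree = a major 6th above the tonic; a major 6th above G is E
→ relative minor of G major is E minor
Tonic triad of E minor = root + minor 3rd + perfect 5th = E G B
= E minor; triad = E G B


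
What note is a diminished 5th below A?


Solution.
A 5th spans 5 letter names, so from A we land on D
A diminished 5th = 6 semitones below A
Spell D at that pitch: D#
= D#


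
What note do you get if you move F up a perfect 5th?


Step by step:
perfect 5th: 5 letter names, 7 semitones
Letter: F + 4 → C
Pitch: F + 7 semitones, spelled as a C → C
= C


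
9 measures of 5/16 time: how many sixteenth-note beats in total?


Time signature 5/16: the bottom number 16 means the sixteenth note gets one count
The top number 5 means 5 sixteenth-note beats per measure
Total = 5 × 9 measures
= 45 sixteenth-note beats


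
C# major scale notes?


Working:
Major scale pattern: W-W-H-W-W-W-H (2-2-1-2-2-2-1 semitones)
Starting from C#:
  C# + 2 semitones → D#
  D# + 2 semitones → E#
  E# + 1 semitone → F#
  F# + 2 semitones → G#
  G# + 2 semitones → A#
  A# + 2 semitones → B#
  B# + 1 semitone → C#
Scale = C# D# E# F# G# A# B#


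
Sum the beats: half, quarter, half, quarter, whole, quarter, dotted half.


Beat values:
  half = 2 beats
  quarter = 1 beat
  half = 2 beats
  quarter = 1 beat
  whole = 4 beats
  quarter = 1 beat
  dotted half = 3 beats
Sum = 2 + 1 + 2 + 1 + 4 + 1 + 3
= 14 beats


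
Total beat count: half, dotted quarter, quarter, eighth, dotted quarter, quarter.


Beat values:
  half = 2 beats
  dotted quarter = 1.5 beats
  quarter = 1 beat
  eighth = 0.5 beats
  dotted quarter = 1.5 beats
  quarter = 1 beat
Sum = 2 + 1.5 + 1 + 0.5 + 1.5 + 1
= 7.5 beats


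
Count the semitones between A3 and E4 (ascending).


Reasoning:
Absolute semitone position = octave×12 + chromatic position
A3: 3×12 + 9 = 45
E4: 4×12 + 4 = 52
Difference = 52 - 45 = 7
= 7 semitones


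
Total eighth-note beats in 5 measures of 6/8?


Working:
Time signature 6/8: the bottom number 8 means the eighth note gets one count
The top number 6 means 6 eighth-note beats per measure
Total = 6 × 5 measures
= 30 eighth-note beats


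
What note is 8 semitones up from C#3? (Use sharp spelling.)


Let's work it out.
C#3: chromatic position 1 in octave 3 → absolute = 3×12 + 1 = 37
Transpose up 8: 37 + 8 = 45
45 = 3×12 + 9 → A in octave 3
Result = A3


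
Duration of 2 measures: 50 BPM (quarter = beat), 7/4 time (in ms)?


Let's work it out.
Quarter-note beat duration = 60000 / 50 ms
Beats per measure (7/4) = 7
One measure = 7 × 60000 / 50 = 420000 / 50 ms
2 measures = 2 × 420000 / 50 = 840000 / 50
= 16800.0 ms


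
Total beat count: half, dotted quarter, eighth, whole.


Beat values:
  half = 2 beats
  dotted quarter = 1.5 beats
  eighth = 0.5 beats
  whole = 4 beats
Sum = 2 + 1.5 + 0.5 + 4
= 8 beats


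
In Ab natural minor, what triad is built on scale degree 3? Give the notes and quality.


Reasoning:
Ab natural minor scale: Ab Bb Cb Db Eb Fb Gb
Diatonic triad on degree 3 stacks scale notes 3, 5, 7: Cb Eb Gb
Cb→Eb = 4 semitones; Cb→Gb = 7 semitones → major triad
= Cb Eb Gb (major)


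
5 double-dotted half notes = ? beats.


Working:
Base half note = 2 beats
Dot 1 adds half the previous value: +1
Dot 2 adds half the previous value: +1/2
One double-dotted half = 2 + 1 + 1/2 = 7/2
5 of them = 5 × 7/2 = 35/2
= 35/2 beats


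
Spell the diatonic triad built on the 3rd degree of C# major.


Let's work it out.
C# major scale: C# D# E# F# G# A# B#
Diatonic triad on degree 3 stacks scale notes 3, 5, 7: E# G# B#
E#→G# = 3 semitones; E#→B# = 7 semitones → minor triad
= E# G# B# (minor)


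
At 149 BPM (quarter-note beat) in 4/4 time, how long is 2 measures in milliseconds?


Quarter-note beat duration = 60000 / 149 ms
Beats per measure (4/4) = 4
One measure = 4 × 60000 / 149 = 240000 / 149 ms
2 measures = 2 × 240000 / 149 = 480000 / 149
= 3221.5 ms


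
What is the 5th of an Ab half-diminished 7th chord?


Step by step:
Half-diminished 7th chord = root + minor 3rd + diminished 5th + minor 7th
Seventh chords stack in thirds, so the letter names are A-C-E-G
Root: Ab
Minor 3rd above Ab: Cb
Diminished 5th above Ab: Ebb
Minor 7th above Ab: Gb
The 5th = Ebb


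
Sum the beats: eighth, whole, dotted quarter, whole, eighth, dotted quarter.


Beat values:
  eighth = 0.5 beats
  whole = 4 beats
  dotted quarter = 1.5 beats
  whole = 4 beats
  eighth = 0.5 beats
  dotted quarter = 1.5 beats
Sum = 0.5 + 4 + 1.5 + 4 + 0.5 + 1.5
= 12 beats


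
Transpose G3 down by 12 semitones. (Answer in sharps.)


Solution.
G3: chromatic position 7 in octave 3 → absolute = 3×12 + 7 = 43
Transpose down 12: 43 - 12 = 31
31 = 2×12 + 7 → G in octave 2
Result = G2


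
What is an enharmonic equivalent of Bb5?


Let's work it out.
Enharmonic notes sound the same pitch but are spelled with different letter names
Bb and A# name the same pitch class
= A#5


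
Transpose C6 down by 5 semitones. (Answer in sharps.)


Let's work it out.
C6: chromatic position 0 in octave 6 → absolute = 6×12 + 0 = 72
Transpose down 5: 72 - 5 = 67
67 = 5×12 + 7 → G in octave 5
Result = G5


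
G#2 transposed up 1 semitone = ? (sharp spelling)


G#2: chromatic position 8 in octave 2 → absolute = 2×12 + 8 = 32
Transpose up 1: 32 + 1 = 33
33 = 2×12 + 9 → A in octave 2
Result = A2


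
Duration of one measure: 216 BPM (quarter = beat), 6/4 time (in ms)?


Let's work it out.
Quarter-note beat duration = 60000 / 216 ms
Beats per measure (6/4) = 6
One measure = 6 × 60000 / 216 = 360000 / 216 ms
= 1666.7 ms


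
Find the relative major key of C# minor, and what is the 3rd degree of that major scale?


Let's work it out.
The relative major shares the key signature and is a minor 3rd above the minor tonic
A minor 3rd above C# is E
→ relative major of C# minor is E major
E major scale: E F# G# A B C# D#
= E major; 3rd degree = G#


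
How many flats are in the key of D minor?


Flat minor keys: A(0), D(1), G(2), C(3), F(4), Bb(5), Eb(6), Ab(7)
D minor has 1 flat
Order of flats: Bb Eb Ab Db Gb Cb Fb → first 1: Bb
= 1 flat


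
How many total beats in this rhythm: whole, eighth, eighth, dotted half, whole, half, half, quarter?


Let's work it out.
Beat values:
  whole = 4 beats
  eighth = 0.5 beats
  eighth = 0.5 beats
  dotted half = 3 beats
  whole = 4 beats
  half = 2 beats
  half = 2 beats
  quarter = 1 beat
Sum = 4 + 0.5 + 0.5 + 3 + 4 + 2 + 2 + 1
= 17 beats


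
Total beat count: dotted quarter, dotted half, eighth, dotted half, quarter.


Beat values:
  dotted quarter = 1.5 beats
  dotted half = 3 beats
  eighth = 0.5 beats
  dotted half = 3 beats
  quarter = 1 beat
Sum = 1.5 + 3 + 0.5 + 3 + 1
= 9 beats


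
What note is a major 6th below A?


Working:
A 6th spans 6 letter names, so from A we land on C
A major 6th = 9 semitones below A
Spell C at that pitch: C
= C


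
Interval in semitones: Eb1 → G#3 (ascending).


Working:
Absolute semitone position = octave×12 + chromatic position
Eb1: 1×12 + 3 = 15
G#3: 3×12 + 8 = 44
Difference = 44 - 15 = 29
= 29 semitones


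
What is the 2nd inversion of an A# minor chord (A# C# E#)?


Working:
Root position: A# C# E#
2nd inversion: move root and 3rd up an octave
Bass note: E#
Notes (bottom to top) = E# A# C#


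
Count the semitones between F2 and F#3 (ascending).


Reasoning:
Absolute semitone position = octave×12 + chromatic position
F2: 2×12 + 5 = 29
F#3: 3×12 + 6 = 42
Difference = 42 - 29 = 13
= 13 semitones


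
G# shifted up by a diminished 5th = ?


diminished 5th: 5 letter names, 6 semitones
Letter: G + 4 → D
Pitch: G# + 6 semitones, spelled as a D → D
= D


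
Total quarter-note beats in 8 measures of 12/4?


Time signature 12/4: the bottom number 4 means the quarter note gets one count
The top number 12 means 12 quarter-note beats per measure
Total = 12 × 8 measures
= 96 quarter-note beats


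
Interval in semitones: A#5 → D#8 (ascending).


Solution.
Absolute semitone position = octave×12 + chromatic position
A#5: 5×12 + 10 = 70
D#8: 8×12 + 3 = 99
Difference = 99 - 70 = 29
= 29 semitones


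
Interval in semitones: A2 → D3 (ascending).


Step by step:
Absolute semitone position = octave×12 + chromatic position
A2: 2×12 + 9 = 33
D3: 3×12 + 2 = 38
Difference = 38 - 33 = 5
= 5 semitones


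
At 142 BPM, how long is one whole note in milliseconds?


Step by step:
One quarter-note beat = 60000 / BPM = 60000 / 142 ms
Whole note = 4 × quarter note
Duration = 4 × 60000 / 142 = 240000 / 142
= 1690.1 ms


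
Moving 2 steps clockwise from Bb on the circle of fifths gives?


Working:
Each clockwise step on the circle of fifths moves up a perfect 5th
From Bb: Bb → F → C
= C


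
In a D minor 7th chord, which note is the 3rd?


Solution.
Minor 7th chord = root + minor 3rd + perfect 5th + minor 7th
Seventh chords stack in thirds, so the letter names are D-F-A-C
Root: D
Minor 3rd above D: F
Perfect 5th above D: A
Minor 7th above D: C
The 3rd = F


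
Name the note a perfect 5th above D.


A 5th spans 5 letter names, so from D we land on A
A perfect 5th = 7 semitones above D
Spell A at that pitch: A
= A


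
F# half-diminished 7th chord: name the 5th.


Reasoning:
Half-diminished 7th chord = root + minor 3rd + diminished 5th + minor 7th
Seventh chords stack in thirds, so the letter names are F-A-C-E
Root: F#
Minor 3rd above F#: A
Diminished 5th above F#: C
Minor 7th above F#: E
The 5th = C


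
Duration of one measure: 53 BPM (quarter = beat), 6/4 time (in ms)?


Let's work it out.
Quarter-note beat duration = 60000 / 53 ms
Beats per measure (6/4) = 6
One measure = 6 × 60000 / 53 = 360000 / 53 ms
= 6792.5 ms


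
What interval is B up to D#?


Solution.
Letter names: B → D spans 3 letter names → a 3rd
Semitones: B → D# = 4 half-steps
A 3rd of 4 semitones is a major 3rd
= major 3rd


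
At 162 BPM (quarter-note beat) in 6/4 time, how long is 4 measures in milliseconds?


Reasoning:
Quarter-note beat duration = 60000 / 162 ms
Beats per measure (6/4) = 6
One measure = 6 × 60000 / 162 = 360000 / 162 ms
4 measures = 4 × 360000 / 162 = 1440000 / 162
= 8888.9 ms


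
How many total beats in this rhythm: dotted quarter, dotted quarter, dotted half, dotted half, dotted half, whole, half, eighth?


Reasoning:
Beat values:
  dotted quarter = 1.5 beats
  dotted quarter = 1.5 beats
  dotted half = 3 beats
  dotted half = 3 beats
  dotted half = 3 beats
  whole = 4 beats
  half = 2 beats
  eighth = 0.5 beats
Sum = 1.5 + 1.5 + 3 + 3 + 3 + 4 + 2 + 0.5
= 18.5 beats


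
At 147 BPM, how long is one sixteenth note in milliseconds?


Working:
One quarter-note beat = 60000 / BPM = 60000 / 147 ms
Sixteenth note = 1/4 × quarter note
Duration = 1/4 × 60000 / 147 = 15000 / 147
= 102.0 ms


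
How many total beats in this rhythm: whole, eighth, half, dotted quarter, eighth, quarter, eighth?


Step by step:
Beat values:
  whole = 4 beats
  eighth = 0.5 beats
  half = 2 beats
  dotted quarter = 1.5 beats
  eighth = 0.5 beats
  quarter = 1 beat
  eighth = 0.5 beats
Sum = 4 + 0.5 + 2 + 1.5 + 0.5 + 1 + 0.5
= 10 beats


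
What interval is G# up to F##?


Step by step:
Letter names: G → F spans 7 letter names → a 7th
Semitones: G# → F## = 11 half-steps
A 7th of 11 semitones is a major 7th
= major 7th


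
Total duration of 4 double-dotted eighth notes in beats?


Reasoning:
Base eighth note = 1/2 beats
Dot 1 adds half the previous value: +1/4
Dot 2 adds half the previous value: +1/8
One double-dotted eighth = 1/2 + 1/4 + 1/8 = 7/8
4 of them = 4 × 7/8 = 7/2
= 7/2 beats


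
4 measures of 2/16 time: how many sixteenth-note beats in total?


Reasoning:
Time signature 2/16: the bottom number 16 means the sixteenth note gets one count
The top number 2 means 2 sixteenth-note beats per measure
Total = 2 × 4 measures
= 8 sixteenth-note beats


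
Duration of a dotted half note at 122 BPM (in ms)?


Reasoning:
One quarter-note beat = 60000 / BPM = 60000 / 122 ms
Dotted half note = 3 × quarter note
Duration = 3 × 60000 / 122 = 180000 / 122
= 1475.4 ms


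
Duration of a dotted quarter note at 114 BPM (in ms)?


Solution.
One quarter-note beat = 60000 / BPM = 60000 / 114 ms
Dotted quarter note = 3/2 × quarter note
Duration = 3/2 × 60000 / 114 = 90000 / 114
= 789.5 ms


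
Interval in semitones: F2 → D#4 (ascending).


Working:
Absolute semitone position = octave×12 + chromatic position
F2: 2×12 + 5 = 29
D#4: 4×12 + 3 = 51
Difference = 51 - 29 = 22
= 22 semitones


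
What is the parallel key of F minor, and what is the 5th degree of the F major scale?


Solution.
Parallel keys share the same tonic but differ in mode
F minor → parallel is F major
F major scale: F G A Bb C D E
= F major; 5th degree = C


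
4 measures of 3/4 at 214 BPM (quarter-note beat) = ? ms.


Solution.
Quarter-note beat duration = 60000 / 214 ms
Beats per measure (3/4) = 3
One measure = 3 × 60000 / 214 = 180000 / 214 ms
4 measures = 4 × 180000 / 214 = 720000 / 214
= 3364.5 ms


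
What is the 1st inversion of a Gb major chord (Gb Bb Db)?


Root position: Gb Bb Db
1st inversion: move root up an octave
Bass note: Bb
Notes (bottom to top) = Bb Db Gb


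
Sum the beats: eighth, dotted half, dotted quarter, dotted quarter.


Beat values:
  eighth = 0.5 beats
  dotted half = 3 beats
  dotted quarter = 1.5 beats
  dotted quarter = 1.5 beats
Sum = 0.5 + 3 + 1.5 + 1.5
= 6.5 beats


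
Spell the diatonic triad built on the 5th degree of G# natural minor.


Step by step:
G# natural minor scale: G# A# B C# D# E F#
Diatonic triad on degree 5 stacks scale notes 5, 7, 2: D# F# A#
D#→F# = 3 semitones; D#→A# = 7 semitones → minor triad
= D# F# A# (minor)


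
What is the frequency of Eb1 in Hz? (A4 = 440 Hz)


Let's work it out.
f = 440 × 2^(n/12) where n = semitones from A4
Eb1: -42 semitones from A4
f = 440 × 2^(-42/12)
f = 38.89 Hz


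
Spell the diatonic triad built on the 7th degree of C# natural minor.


C# natural minor scale: C# D# E F# G# A B
Diatonic triad on degree 7 stacks scale notes 7, 2, 4: B D# F#
B→D# = 4 semitones; B→F# = 7 semitones → major triad
= B D# F# (major)


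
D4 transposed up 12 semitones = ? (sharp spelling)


D4: chromatic position 2 in octave 4 → absolute = 4×12 + 2 = 50
Transpose up 12: 50 + 12 = 62
62 = 5×12 + 2 → D in octave 5
Result = D5


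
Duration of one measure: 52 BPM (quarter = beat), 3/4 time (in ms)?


Working:
Quarter-note beat duration = 60000 / 52 ms
Beats per measure (3/4) = 3
One measure = 3 × 60000 / 52 = 180000 / 52 ms
= 3461.5 ms


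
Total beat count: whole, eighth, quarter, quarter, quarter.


Reasoning:
Beat values:
  whole = 4 beats
  eighth = 0.5 beats
  quarter = 1 beat
  quarter = 1 beat
  quarter = 1 beat
Sum = 4 + 0.5 + 1 + 1 + 1
= 7.5 beats


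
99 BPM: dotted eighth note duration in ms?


Working:
One quarter-note beat = 60000 / BPM = 60000 / 99 ms
Dotted eighth note = 3/4 × quarter note
Duration = 3/4 × 60000 / 99 = 45000 / 99
= 454.5 ms


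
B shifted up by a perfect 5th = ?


perfect 5th: 5 letter names, 7 semitones
Letter: B + 4 → F
Pitch: B + 7 semitones, spelled as an F → F#
= F#


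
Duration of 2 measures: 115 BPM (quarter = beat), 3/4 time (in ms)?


Solution.
Quarter-note beat duration = 60000 / 115 ms
Beats per measure (3/4) = 3
One measure = 3 × 60000 / 115 = 180000 / 115 ms
2 measures = 2 × 180000 / 115 = 360000 / 115
= 3130.4 ms


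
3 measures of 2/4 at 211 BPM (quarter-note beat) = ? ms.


Working:
Quarter-note beat duration = 60000 / 211 ms
Beats per measure (2/4) = 2
One measure = 2 × 60000 / 211 = 120000 / 211 ms
3 measures = 3 × 120000 / 211 = 360000 / 211
= 1706.2 ms


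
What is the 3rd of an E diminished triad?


Solution.
Diminished triad = root + minor 3rd (3 semitones) + diminished 5th (6 semitones)
A triad on E stacks thirds, so the chord tones use letter names E-G-B
Root: E
Minor 3rd above E: G
Diminished 5th above E: Bb
The 3rd = G


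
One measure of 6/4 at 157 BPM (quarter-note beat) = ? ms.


Let's work it out.
Quarter-note beat duration = 60000 / 157 ms
Beats per measure (6/4) = 6
One measure = 6 × 60000 / 157 = 360000 / 157 ms
= 2293.0 ms


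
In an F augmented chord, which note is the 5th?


Working:
Augmented triad = root + major 3rd (4 semitones) + augmented 5th (8 semitones)
A triad on F stacks thirds, so the chord tones use letter names F-A-C
Root: F
Major 3rd above F: A
Augmented 5th above F: C#
The 5th = C#


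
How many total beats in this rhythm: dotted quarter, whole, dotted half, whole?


Let's work it out.
Beat values:
  dotted quarter = 1.5 beats
  whole = 4 beats
  dotted half = 3 beats
  whole = 4 beats
Sum = 1.5 + 4 + 3 + 4
= 12.5 beats


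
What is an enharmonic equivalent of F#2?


Step by step:
Enharmonic notes sound the same pitch but are spelled with different letter names
F# and Gb name the same pitch class
= Gb2


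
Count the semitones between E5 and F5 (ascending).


Step by step:
Absolute semitone position = octave×12 + chromatic position
E5: 5×12 + 4 = 64
F5: 5×12 + 5 = 65
Difference = 65 - 64 = 1
= 1 semitone


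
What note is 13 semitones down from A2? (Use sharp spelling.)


Working:
A2: chromatic position 9 in octave 2 → absolute = 2×12 + 9 = 33
Transpose down 13: 33 - 13 = 20
20 = 1×12 + 8 → G# in octave 1
Result = G#1


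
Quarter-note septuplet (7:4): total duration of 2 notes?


Solution.
Septuplet: 7 notes occupy the space of 4 quarter notes
Space = 4 × 1 = 4 beats
Each septuplet note = 4 / 7 = 4/7 beats
2 notes = 2 × 4/7 = 8/7
= 8/7 beats


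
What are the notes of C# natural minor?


Step by step:
Natural minor scale pattern: W-H-W-W-H-W-W (2-1-2-2-1-2-2 semitones)
Starting from C#:
  C# + 2 semitones → D#
  D# + 1 semitone → E
  E + 2 semitones → F#
  F# + 2 semitones → G#
  G# + 1 semitone → A
  A + 2 semitones → B
  B + 2 semitones → C#
Scale = C# D# E F# G# A B


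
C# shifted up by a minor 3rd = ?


minor 3rd: 3 letter names, 3 semitones
Letter: C + 2 → E
Pitch: C# + 3 semitones, spelled as an E → E
= E


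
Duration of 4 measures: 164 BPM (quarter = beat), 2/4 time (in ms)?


Quarter-note beat duration = 60000 / 164 ms
Beats per measure (2/4) = 2
One measure = 2 × 60000 / 164 = 120000 / 164 ms
4 measures = 4 × 120000 / 164 = 480000 / 164
= 2926.8 ms


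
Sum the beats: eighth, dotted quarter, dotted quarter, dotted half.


Working:
Beat values:
  eighth = 0.5 beats
  dotted quarter = 1.5 beats
  dotted quarter = 1.5 beats
  dotted half = 3 beats
Sum = 0.5 + 1.5 + 1.5 + 3
= 6.5 beats


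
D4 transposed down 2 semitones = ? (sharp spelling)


D4: chromatic position 2 in octave 4 → absolute = 4×12 + 2 = 50
Transpose down 2: 50 - 2 = 48
48 = 4×12 + 0 → C in octave 4
Result = C4


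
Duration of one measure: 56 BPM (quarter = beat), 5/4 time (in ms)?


Reasoning:
Quarter-note beat duration = 60000 / 56 ms
Beats per measure (5/4) = 5
One measure = 5 × 60000 / 56 = 300000 / 56 ms
= 5357.1 ms


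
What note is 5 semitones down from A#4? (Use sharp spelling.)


Reasoning:
A#4: chromatic position 10 in octave 4 → absolute = 4×12 + 10 = 58
Transpose down 5: 58 - 5 = 53
53 = 4×12 + 5 → F in octave 4
Result = F4


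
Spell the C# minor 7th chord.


Let's work it out.
Minor 7th chord = root + minor 3rd + perfect 5th + minor 7th
Seventh chords stack in thirds, so the letter names are C-E-G-B
Root: C#
Minor 3rd above C#: E
Perfect 5th above C#: G#
Minor 7th above C#: B
Chord = C# E G# B


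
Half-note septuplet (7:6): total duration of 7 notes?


Septuplet: 7 notes occupy the space of 6 half notes
Space = 6 × 2 = 12 beats
Each septuplet note = 12 / 7 = 12/7 beats
7 notes = 7 × 12/7 = 12
= 12 beats


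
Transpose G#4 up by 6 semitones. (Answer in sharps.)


G#4: chromatic position 8 in octave 4 → absolute = 4×12 + 8 = 56
Transpose up 6: 56 + 6 = 62
62 = 5×12 + 2 → D in octave 5
Result = D5


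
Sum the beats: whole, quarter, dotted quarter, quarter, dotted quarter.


Solution.
Beat values:
  whole = 4 beats
  quarter = 1 beat
  dotted quarter = 1.5 beats
  quarter = 1 beat
  dotted quarter = 1.5 beats
Sum = 4 + 1 + 1.5 + 1 + 1.5
= 9 beats


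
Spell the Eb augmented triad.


Working:
Augmented triad = root + major 3rd (4 semitones) + augmented 5th (8 semitones)
A triad on Eb stacks thirds, so the chord tones use letter names E-G-B
Root: Eb
Major 3rd above Eb: G
Augmented 5th above Eb: B
Chord = Eb G B


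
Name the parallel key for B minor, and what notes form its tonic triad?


Reasoning:
Parallel keys share the same tonic but differ in mode
B minor → parallel is B major
Tonic triad of B major = B D# F#
= B major; triad = B D# F#


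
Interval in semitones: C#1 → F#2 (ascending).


Let's work it out.
Absolute semitone position = octave×12 + chromatic position
C#1: 1×12 + 1 = 13
F#2: 2×12 + 6 = 30
Difference = 30 - 13 = 17
= 17 semitones


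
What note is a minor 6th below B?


Reasoning:
A 6th spans 6 letter names, so from B we land on D
A minor 6th = 8 semitones below B
Spell D at that pitch: D#
= D#


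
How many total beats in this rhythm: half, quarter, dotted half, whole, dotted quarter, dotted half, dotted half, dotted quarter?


Beat values:
  half = 2 beats
  quarter = 1 beat
  dotted half = 3 beats
  whole = 4 beats
  dotted quarter = 1.5 beats
  dotted half = 3 beats
  dotted half = 3 beats
  dotted quarter = 1.5 beats
Sum = 2 + 1 + 3 + 4 + 1.5 + 3 + 3 + 1.5
= 19 beats


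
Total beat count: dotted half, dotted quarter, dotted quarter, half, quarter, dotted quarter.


Working:
Beat values:
  dotted half = 3 beats
  dotted quarter = 1.5 beats
  dotted quarter = 1.5 beats
  half = 2 beats
  quarter = 1 beat
  dotted quarter = 1.5 beats
Sum = 3 + 1.5 + 1.5 + 2 + 1 + 1.5
= 10.5 beats


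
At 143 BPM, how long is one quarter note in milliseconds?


One quarter-note beat = 60000 / BPM = 60000 / 143 ms
Duration = 60000 / 143
= 419.6 ms


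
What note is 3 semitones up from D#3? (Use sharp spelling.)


Let's work it out.
D#3: chromatic position 3 in octave 3 → absolute = 3×12 + 3 = 39
Transpose up 3: 39 + 3 = 42
42 = 3×12 + 6 → F# in octave 3
Result = F#3


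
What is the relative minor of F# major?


The relative minor shares the major's key signature and starts on its 6th degree
6th degree = a major 6th above the tonic; a major 6th above F# is D#
→ relative minor of F# major is D# minor
= D# minor


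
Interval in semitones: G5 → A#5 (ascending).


Step by step:
Absolute semitone position = octave×12 + chromatic position
G5: 5×12 + 7 = 67
A#5: 5×12 + 10 = 70
Difference = 70 - 67 = 3
= 3 semitones


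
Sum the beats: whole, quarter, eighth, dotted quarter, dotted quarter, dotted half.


Working:
Beat values:
  whole = 4 beats
  quarter = 1 beat
  eighth = 0.5 beats
  dotted quarter = 1.5 beats
  dotted quarter = 1.5 beats
  dotted half = 3 beats
Sum = 4 + 1 + 0.5 + 1.5 + 1.5 + 3
= 11.5 beats


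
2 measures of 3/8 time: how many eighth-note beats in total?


Working:
Time signature 3/8: the bottom number 8 means the eighth note gets one count
The top number 3 means 3 eighth-note beats per measure
Total = 3 × 2 measures
= 6 eighth-note beats


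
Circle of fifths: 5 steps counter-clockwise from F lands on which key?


Let's work it out.
Each counter-clockwise step moves down a perfect 5th (= up a perfect 4th)
From F: F → Bb → Eb → Ab → Db → F#/Gb
= F#/Gb


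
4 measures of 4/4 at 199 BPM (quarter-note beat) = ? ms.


Solution.
Quarter-note beat duration = 60000 / 199 ms
Beats per measure (4/4) = 4
One measure = 4 × 60000 / 199 = 240000 / 199 ms
4 measures = 4 × 240000 / 199 = 960000 / 199
= 4824.1 ms


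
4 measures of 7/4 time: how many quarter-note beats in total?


Reasoning:
Time signature 7/4: the bottom number 4 means the quarter note gets one count
The top number 7 means 7 quarter-note beats per measure
Total = 7 × 4 measures
= 28 quarter-note beats


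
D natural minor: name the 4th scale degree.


Working:
Natural minor scale pattern: W-H-W-W-H-W-W (2-1-2-2-1-2-2 semitones)
Starting from D:
  D + 2 semitones → E
  E + 1 semitone → F
  F + 2 semitones → G
  G + 2 semitones → A
  A + 1 semitone → Bb
  Bb + 2 semitones → C
  C + 2 semitones → D
Scale: D E F G A Bb C
Degree 4 = G


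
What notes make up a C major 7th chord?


Step by step:
Major 7th chord = root + major 3rd + perfect 5th + major 7th
Seventh chords stack in thirds, so the letter names are C-E-G-B
Root: C
Major 3rd above C: E
Perfect 5th above C: G
Major 7th above C: B
Chord = C E G B


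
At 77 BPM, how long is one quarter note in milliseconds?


Let's work it out.
One quarter-note beat = 60000 / BPM = 60000 / 77 ms
Duration = 60000 / 77
= 779.2 ms


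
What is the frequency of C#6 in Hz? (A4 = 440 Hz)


Let's work it out.
f = 440 × 2^(n/12) where n = semitones from A4
C#6: 16 semitones from A4
f = 440 × 2^(16/12)
f = 1108.73 Hz


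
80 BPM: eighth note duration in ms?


One quarter-note beat = 60000 / BPM = 60000 / 80 ms
Eighth note = 1/2 × quarter note
Duration = 1/2 × 60000 / 80 = 30000 / 80
= 375.0 ms


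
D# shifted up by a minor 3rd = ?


Reasoning:
minor 3rd: 3 letter names, 3 semitones
Letter: D + 2 → F
Pitch: D# + 3 semitones, spelled as an F → F#
= F#


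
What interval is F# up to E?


Letter names: F → E spans 7 letter names → a 7th
Semitones: F# → E = 10 half-steps
A 7th of 10 semitones is a minor 7th
= minor 7th


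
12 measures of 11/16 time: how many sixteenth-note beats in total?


Solution.
Time signature 11/16: the bottom number 16 means the sixteenth note gets one count
The top number 11 means 11 sixteenth-note beats per measure
Total = 11 × 12 measures
= 132 sixteenth-note beats


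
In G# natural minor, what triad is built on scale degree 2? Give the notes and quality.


Solution.
G# natural minor scale: G# A# B C# D# E F#
Diatonic triad on degree 2 stacks scale notes 2, 4, 6: A# C# E
A#→C# = 3 semitones; A#→E = 6 semitones → diminished triad
= A# C# E (diminished)


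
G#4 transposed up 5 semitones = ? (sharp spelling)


Reasoning:
G#4: chromatic position 8 in octave 4 → absolute = 4×12 + 8 = 56
Transpose up 5: 56 + 5 = 61
61 = 5×12 + 1 → C# in octave 5
Result = C#5


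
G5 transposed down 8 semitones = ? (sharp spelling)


Let's work it out.
G5: chromatic position 7 in octave 5 → absolute = 5×12 + 7 = 67
Transpose down 8: 67 - 8 = 59
59 = 4×12 + 11 → B in octave 4
Result = B4


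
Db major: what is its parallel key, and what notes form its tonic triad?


Reasoning:
Parallel keys share the same tonic but differ in mode
Db major → parallel is Db minor
Tonic triad of Db minor = Db Fb Ab
= Db minor; triad = Db Fb Ab


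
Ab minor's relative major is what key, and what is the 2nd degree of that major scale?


Step by step:
The relative major shares the key signature and is a minor 3rd above the minor tonic
A minor 3rd above Ab is Cb
→ relative major of Ab minor is Cb major
Cb major scale: Cb Db Eb Fb Gb Ab Bb
= Cb major; 2nd degree = Db


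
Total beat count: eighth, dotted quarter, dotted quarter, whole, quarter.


Let's work it out.
Beat values:
  eighth = 0.5 beats
  dotted quarter = 1.5 beats
  dotted quarter = 1.5 beats
  whole = 4 beats
  quarter = 1 beat
Sum = 0.5 + 1.5 + 1.5 + 4 + 1
= 8.5 beats


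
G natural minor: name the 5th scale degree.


Working:
Natural minor scale pattern: W-H-W-W-H-W-W (2-1-2-2-1-2-2 semitones)
Starting from G:
  G + 2 semitones → A
  A + 1 semitone → Bb
  Bb + 2 semitones → C
  C + 2 semitones → D
  D + 1 semitone → Eb
  Eb + 2 semitones → F
  F + 2 semitones → G
Scale: G A Bb C D Eb F
Degree 5 = D


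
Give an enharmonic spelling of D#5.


Enharmonic notes sound the same pitch but are spelled with different letter names
D# and Eb name the same pitch class
= Eb5


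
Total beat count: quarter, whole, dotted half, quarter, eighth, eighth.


Solution.
Beat values:
  quarter = 1 beat
  whole = 4 beats
  dotted half = 3 beats
  quarter = 1 beat
  eighth = 0.5 beats
  eighth = 0.5 beats
Sum = 1 + 4 + 3 + 1 + 0.5 + 0.5
= 10 beats


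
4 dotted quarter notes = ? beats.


Base quarter note = 1 beat
Dot 1 adds half the previous value: +1/2
One dotted quarter = 1 + 1/2 = 3/2
4 of them = 4 × 3/2 = 6
= 6 beats


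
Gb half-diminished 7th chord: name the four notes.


Working:
Half-diminished 7th chord = root + minor 3rd + diminished 5th + minor 7th
Seventh chords stack in thirds, so the letter names are G-B-D-F
Root: Gb
Minor 3rd above Gb: Bbb
Diminished 5th above Gb: Dbb
Minor 7th above Gb: Fb
Chord = Gb Bbb Dbb Fb


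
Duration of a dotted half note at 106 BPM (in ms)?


One quarter-note beat = 60000 / BPM = 60000 / 106 ms
Dotted half note = 3 × quarter note
Duration = 3 × 60000 / 106 = 180000 / 106
= 1698.1 ms


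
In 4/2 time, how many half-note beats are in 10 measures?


Working:
Time signature 4/2: the bottom number 2 means the half note gets one count
The top number 4 means 4 half-note beats per measure
Total = 4 × 10 measures
= 40 half-note beats


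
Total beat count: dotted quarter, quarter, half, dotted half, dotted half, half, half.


Beat values:
  dotted quarter = 1.5 beats
  quarter = 1 beat
  half = 2 beats
  dotted half = 3 beats
  dotted half = 3 beats
  half = 2 beats
  half = 2 beats
Sum = 1.5 + 1 + 2 + 3 + 3 + 2 + 2
= 14.5 beats


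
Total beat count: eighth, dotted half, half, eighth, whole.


Working:
Beat values:
  eighth = 0.5 beats
  dotted half = 3 beats
  half = 2 beats
  eighth = 0.5 beats
  whole = 4 beats
Sum = 0.5 + 3 + 2 + 0.5 + 4
= 10 beats


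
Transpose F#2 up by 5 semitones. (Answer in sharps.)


Reasoning:
F#2: chromatic position 6 in octave 2 → absolute = 2×12 + 6 = 30
Transpose up 5: 30 + 5 = 35
35 = 2×12 + 11 → B in octave 2
Result = B2


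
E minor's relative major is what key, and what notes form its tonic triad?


The relative major shares the key signature and is a minor 3rd above the minor tonic
A minor 3rd above E is G
→ relative major of E minor is G major
Tonic triad of G major = root + major 3rd + perfect 5th = G B D
= G major; triad = G B D


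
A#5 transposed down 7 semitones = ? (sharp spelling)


Let's work it out.
A#5: chromatic position 10 in octave 5 → absolute = 5×12 + 10 = 70
Transpose down 7: 70 - 7 = 63
63 = 5×12 + 3 → D# in octave 5
Result = D#5


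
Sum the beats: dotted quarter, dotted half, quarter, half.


Let's work it out.
Beat values:
  dotted quarter = 1.5 beats
  dotted half = 3 beats
  quarter = 1 beat
  half = 2 beats
Sum = 1.5 + 3 + 1 + 2
= 7.5 beats


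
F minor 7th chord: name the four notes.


Minor 7th chord = root + minor 3rd + perfect 5th + minor 7th
Seventh chords stack in thirds, so the letter names are F-A-C-E
Root: F
Minor 3rd above F: Ab
Perfect 5th above F: C
Minor 7th above F: Eb
Chord = F Ab C Eb


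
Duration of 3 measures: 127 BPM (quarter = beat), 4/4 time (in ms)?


Quarter-note beat duration = 60000 / 127 ms
Beats per measure (4/4) = 4
One measure = 4 × 60000 / 127 = 240000 / 127 ms
3 measures = 3 × 240000 / 127 = 720000 / 127
= 5669.3 ms


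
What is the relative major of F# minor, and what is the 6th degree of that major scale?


Solution.
The relative major shares the key signature and is a minor 3rd above the minor tonic
A minor 3rd above F# is A
→ relative major of F# minor is A major
A major scale: A B C# D E F# G#
= A major; 6th degree = F#


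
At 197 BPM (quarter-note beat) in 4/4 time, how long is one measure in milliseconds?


Working:
Quarter-note beat duration = 60000 / 197 ms
Beats per measure (4/4) = 4
One measure = 4 × 60000 / 197 = 240000 / 197 ms
= 1218.3 ms


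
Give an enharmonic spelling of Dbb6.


Step by step:
Enharmonic notes sound the same pitch but are spelled with different letter names
Dbb and C name the same pitch class
= C6


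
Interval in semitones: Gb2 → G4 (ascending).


Let's work it out.
Absolute semitone position = octave×12 + chromatic position
Gb2: 2×12 + 6 = 30
G4: 4×12 + 7 = 55
Difference = 55 - 30 = 25
= 25 semitones


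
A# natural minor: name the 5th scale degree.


Step by step:
Natural minor scale pattern: W-H-W-W-H-W-W (2-1-2-2-1-2-2 semitones)
Starting from A#:
  A# + 2 semitones → B#
  B# + 1 semitone → C#
  C# + 2 semitones → D#
  D# + 2 semitones → E#
  E# + 1 semitone → F#
  F# + 2 semitones → G#
  G# + 2 semitones → A#
Scale: A# B# C# D# E# F# G#
Degree 5 = E#


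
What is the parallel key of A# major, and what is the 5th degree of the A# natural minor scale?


Step by step:
Parallel keys share the same tonic but differ in mode
A# major → parallel is A# minor
A# natural minor scale: A# B# C# D# E# F# G#
= A# minor; 5th degree = E#


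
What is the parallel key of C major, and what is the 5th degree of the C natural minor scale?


Parallel keys share the same tonic but differ in mode
C major → parallel is C minor
C natural minor scale: C D Eb F G Ab Bb
= C minor; 5th degree = G


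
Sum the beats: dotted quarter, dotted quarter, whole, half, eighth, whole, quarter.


Reasoning:
Beat values:
  dotted quarter = 1.5 beats
  dotted quarter = 1.5 beats
  whole = 4 beats
  half = 2 beats
  eighth = 0.5 beats
  whole = 4 beats
  quarter = 1 beat
Sum = 1.5 + 1.5 + 4 + 2 + 0.5 + 4 + 1
= 14.5 beats


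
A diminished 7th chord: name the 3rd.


Working:
Diminished 7th chord = root + minor 3rd + diminished 5th + diminished 7th
Seventh chords stack in thirds, so the letter names are A-C-E-G
Root: A
Minor 3rd above A: C
Diminished 5th above A: Eb
Diminished 7th above A: Gb
The 3rd = C


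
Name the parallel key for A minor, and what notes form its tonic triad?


Let's work it out.
Parallel keys share the same tonic but differ in mode
A minor → parallel is A major
Tonic triad of A major = A C# E
= A major; triad = A C# E


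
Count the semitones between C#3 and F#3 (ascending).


Working:
Absolute semitone position = octave×12 + chromatic position
C#3: 3×12 + 1 = 37
F#3: 3×12 + 6 = 42
Difference = 42 - 37 = 5
= 5 semitones


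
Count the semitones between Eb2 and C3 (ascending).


Absolute semitone position = octave×12 + chromatic position
Eb2: 2×12 + 3 = 27
C3: 3×12 + 0 = 36
Difference = 36 - 27 = 9
= 9 semitones


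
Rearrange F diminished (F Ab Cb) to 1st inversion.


Reasoning:
Root position: F Ab Cb
1st inversion: move root up an octave
Bass note: Ab
Notes (bottom to top) = Ab Cb F


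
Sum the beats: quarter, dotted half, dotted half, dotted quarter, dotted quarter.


Step by step:
Beat values:
  quarter = 1 beat
  dotted half = 3 beats
  dotted half = 3 beats
  dotted quarter = 1.5 beats
  dotted quarter = 1.5 beats
Sum = 1 + 3 + 3 + 1.5 + 1.5
= 10 beats


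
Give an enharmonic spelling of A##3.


Solution.
Enharmonic notes sound the same pitch but are spelled with different letter names
A## and B name the same pitch class
= B3


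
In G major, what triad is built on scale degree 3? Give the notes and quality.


Reasoning:
G major scale: G A B C D E F#
Diatonic triad on degree 3 stacks scale notes 3, 5, 7: B D F#
B→D = 3 semitones; B→F# = 7 semitones → minor triad
= B D F# (minor)


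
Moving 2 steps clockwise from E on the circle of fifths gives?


Each clockwise step on the circle of fifths moves up a perfect 5th
From E: E → B → F#/Gb
= F#/Gb


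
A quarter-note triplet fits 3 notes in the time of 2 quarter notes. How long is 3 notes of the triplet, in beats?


Triplet: 3 notes occupy the space of 2 quarter notes
Space = 2 × 1 = 2 beats
Each triplet note = 2 / 3 = 2/3 beats
3 notes = 3 × 2/3 = 2
= 2 beats


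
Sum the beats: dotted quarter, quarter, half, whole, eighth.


Reasoning:
Beat values:
  dotted quarter = 1.5 beats
  quarter = 1 beat
  half = 2 beats
  whole = 4 beats
  eighth = 0.5 beats
Sum = 1.5 + 1 + 2 + 4 + 0.5
= 9 beats


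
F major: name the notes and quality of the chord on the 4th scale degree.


Step by step:
F major scale: F G A Bb C D E
Diatonic triad on degree 4 stacks scale notes 4, 6, 1: Bb D F
Bb→D = 4 semitones; Bb→F = 7 semitones → major triad
= Bb D F (major)


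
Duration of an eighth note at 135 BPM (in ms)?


Solution.
One quarter-note beat = 60000 / BPM = 60000 / 135 ms
Eighth note = 1/2 × quarter note
Duration = 1/2 × 60000 / 135 = 30000 / 135
= 222.2 ms


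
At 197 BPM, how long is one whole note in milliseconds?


Working:
One quarter-note beat = 60000 / BPM = 60000 / 197 ms
Whole note = 4 × quarter note
Duration = 4 × 60000 / 197 = 240000 / 197
= 1218.3 ms


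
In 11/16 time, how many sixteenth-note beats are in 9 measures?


Reasoning:
Time signature 11/16: the bottom number 16 means the sixteenth note gets one count
The top number 11 means 11 sixteenth-note beats per measure
Total = 11 × 9 measures
= 99 sixteenth-note beats


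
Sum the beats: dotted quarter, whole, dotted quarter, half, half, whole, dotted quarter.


Solution.
Beat values:
  dotted quarter = 1.5 beats
  whole = 4 beats
  dotted quarter = 1.5 beats
  half = 2 beats
  half = 2 beats
  whole = 4 beats
  dotted quarter = 1.5 beats
Sum = 1.5 + 4 + 1.5 + 2 + 2 + 4 + 1.5
= 16.5 beats
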